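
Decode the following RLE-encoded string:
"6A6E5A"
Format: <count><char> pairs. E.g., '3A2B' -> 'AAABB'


Expanding each <count><char> pair:
  6A -> 'AAAAAA'
  6E -> 'EEEEEE'
  5A -> 'AAAAA'

Decoded = AAAAAAEEEEEEAAAAA


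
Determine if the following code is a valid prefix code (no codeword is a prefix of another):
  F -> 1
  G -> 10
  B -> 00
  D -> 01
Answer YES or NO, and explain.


Checking each pair (does one codeword prefix another?):
  F='1' vs G='10': prefix -- VIOLATION

NO -- this is NOT a valid prefix code. F (1) is a prefix of G (10).


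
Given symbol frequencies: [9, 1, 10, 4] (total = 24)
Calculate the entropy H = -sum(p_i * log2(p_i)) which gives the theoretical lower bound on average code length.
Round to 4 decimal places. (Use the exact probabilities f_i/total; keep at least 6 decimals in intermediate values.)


Per-symbol terms -p_i * log2(p_i) with p_i = f_i/24:
  p = 9/24 = 0.375000: log2(p) = -1.415037, -p*log2(p) = 0.530639
  p = 1/24 = 0.041667: log2(p) = -4.584963, -p*log2(p) = 0.191040
  p = 10/24 = 0.416667: log2(p) = -1.263034, -p*log2(p) = 0.526264
  p = 4/24 = 0.166667: log2(p) = -2.584963, -p*log2(p) = 0.430827
H = 0.530639 + 0.191040 + 0.526264 + 0.430827 = 1.678770

H = 1.6788 bits/symbol


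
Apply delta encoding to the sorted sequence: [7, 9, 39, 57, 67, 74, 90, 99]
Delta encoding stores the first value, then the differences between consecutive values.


First value: 7
Deltas:
  9 - 7 = 2
  39 - 9 = 30
  57 - 39 = 18
  67 - 57 = 10
  74 - 67 = 7
  90 - 74 = 16
  99 - 90 = 9


Delta encoded: [7, 2, 30, 18, 10, 7, 16, 9]


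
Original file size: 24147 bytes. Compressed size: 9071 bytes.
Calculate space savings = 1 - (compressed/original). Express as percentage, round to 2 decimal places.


ratio = compressed/original = 9071/24147 = 0.375657
savings = 1 - ratio = 1 - 0.375657 = 0.624343
as a percentage: 0.624343 * 100 = 62.43%

Space savings = 1 - 9071/24147 = 62.43%


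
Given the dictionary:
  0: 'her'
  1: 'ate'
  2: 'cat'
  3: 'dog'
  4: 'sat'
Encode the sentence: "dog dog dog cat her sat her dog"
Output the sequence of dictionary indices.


Look up each word in the dictionary:
  'dog' -> 3
  'dog' -> 3
  'dog' -> 3
  'cat' -> 2
  'her' -> 0
  'sat' -> 4
  'her' -> 0
  'dog' -> 3

Encoded: [3, 3, 3, 2, 0, 4, 0, 3]


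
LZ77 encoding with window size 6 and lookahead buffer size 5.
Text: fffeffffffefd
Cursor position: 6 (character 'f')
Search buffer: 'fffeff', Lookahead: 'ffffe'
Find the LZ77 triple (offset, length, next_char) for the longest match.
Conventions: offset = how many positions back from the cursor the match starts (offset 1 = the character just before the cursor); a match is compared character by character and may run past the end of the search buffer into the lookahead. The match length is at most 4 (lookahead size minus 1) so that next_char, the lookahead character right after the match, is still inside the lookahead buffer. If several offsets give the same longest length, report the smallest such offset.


Try each offset into the search buffer:
  offset=1 (pos 5, char 'f'): match length 4
  offset=2 (pos 4, char 'f'): match length 4
  offset=3 (pos 3, char 'e'): match length 0
  offset=4 (pos 2, char 'f'): match length 1
  offset=5 (pos 1, char 'f'): match length 2
  offset=6 (pos 0, char 'f'): match length 3
Longest match has length 4, found at offsets 1, 2; take the smallest, offset 1.
next_char = character at position 6 + 4 = 10 -> 'e'

Best match: offset=1, length=4 (matching 'ffff' starting at position 5)
LZ77 triple: (1, 4, 'e')


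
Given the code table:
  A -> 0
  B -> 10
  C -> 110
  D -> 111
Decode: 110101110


Decoding:
110 -> C
10 -> B
111 -> D
0 -> A


Result: CBDA


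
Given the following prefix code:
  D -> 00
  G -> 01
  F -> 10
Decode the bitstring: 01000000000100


Decoding step by step:
Bits 01 -> G
Bits 00 -> D
Bits 00 -> D
Bits 00 -> D
Bits 00 -> D
Bits 01 -> G
Bits 00 -> D


Decoded message: GDDDDGD


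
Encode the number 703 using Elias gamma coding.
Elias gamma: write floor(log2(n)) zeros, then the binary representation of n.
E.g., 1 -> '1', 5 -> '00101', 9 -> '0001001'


num_bits = floor(log2(703)) + 1 = 10
leading_zeros = num_bits - 1 = 9
binary(703) = 1010111111

Elias gamma(703) = '000000000' + '1010111111' = 0000000001010111111 (19 bits)


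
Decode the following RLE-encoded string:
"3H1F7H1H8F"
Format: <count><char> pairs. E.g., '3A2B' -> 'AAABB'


Expanding each <count><char> pair:
  3H -> 'HHH'
  1F -> 'F'
  7H -> 'HHHHHHH'
  1H -> 'H'
  8F -> 'FFFFFFFF'

Decoded = HHHFHHHHHHHHFFFFFFFF


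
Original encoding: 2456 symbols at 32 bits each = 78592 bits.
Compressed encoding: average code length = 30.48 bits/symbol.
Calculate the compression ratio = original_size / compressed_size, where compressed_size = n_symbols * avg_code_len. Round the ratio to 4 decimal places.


original_size = n_symbols * orig_bits = 2456 * 32 = 78592 bits
compressed_size = n_symbols * avg_code_len = 2456 * 30.48 = 74858.88 bits
ratio = original_size / compressed_size = 78592 / 74858.88 = 1.0499

Compression ratio = 1.0499


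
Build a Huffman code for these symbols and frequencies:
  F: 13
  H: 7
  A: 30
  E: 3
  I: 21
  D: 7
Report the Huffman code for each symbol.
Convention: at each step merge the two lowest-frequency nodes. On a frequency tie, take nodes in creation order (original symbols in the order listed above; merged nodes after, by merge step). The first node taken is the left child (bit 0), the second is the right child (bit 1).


Huffman tree construction:
Step 1: Merge E(3) + H(7) = 10
Step 2: Merge D(7) + (E+H)(10) = 17
Step 3: Merge F(13) + (D+(E+H))(17) = 30
Step 4: Merge I(21) + A(30) = 51
Step 5: Merge (F+(D+(E+H)))(30) + (I+A)(51) = 81
Read each symbol's code off the tree from the root (left child = 0, right child = 1).

Codes:
  F: 00 (length 2)
  H: 0111 (length 4)
  A: 11 (length 2)
  E: 0110 (length 4)
  I: 10 (length 2)
  D: 010 (length 3)
Average code length: 189/81 = 2.3333 bits/symbol


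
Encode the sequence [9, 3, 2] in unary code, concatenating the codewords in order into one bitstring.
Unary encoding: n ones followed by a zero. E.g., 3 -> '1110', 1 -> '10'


Encode each number as n ones followed by a terminating 0:
  9 -> 1111111110 (10 bits)
  3 -> 1110 (4 bits)
  2 -> 110 (3 bits)
Total length = 10 + 4 + 3 = 17 bits.

Unary([9, 3, 2]) = 11111111101110110 (17 bits)


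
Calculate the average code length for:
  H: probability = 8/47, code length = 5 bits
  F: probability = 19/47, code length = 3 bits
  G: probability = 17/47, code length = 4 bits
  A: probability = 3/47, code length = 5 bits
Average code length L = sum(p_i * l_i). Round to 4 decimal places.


Weighted contributions p_i * l_i:
  H: (8/47) * 5 = 40/47
  F: (19/47) * 3 = 57/47
  G: (17/47) * 4 = 68/47
  A: (3/47) * 5 = 15/47
Sum = (40 + 57 + 68 + 15)/47 = 180/47

L = 180/47 = 3.8298 bits/symbol


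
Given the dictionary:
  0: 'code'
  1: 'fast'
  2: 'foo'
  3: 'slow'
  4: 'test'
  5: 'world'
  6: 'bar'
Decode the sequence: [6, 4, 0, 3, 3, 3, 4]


Look up each index in the dictionary:
  6 -> 'bar'
  4 -> 'test'
  0 -> 'code'
  3 -> 'slow'
  3 -> 'slow'
  3 -> 'slow'
  4 -> 'test'

Decoded: "bar test code slow slow slow test"


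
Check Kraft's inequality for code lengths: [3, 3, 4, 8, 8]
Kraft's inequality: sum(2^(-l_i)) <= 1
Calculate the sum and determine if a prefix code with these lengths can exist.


Sum = 2^(-3) + 2^(-3) + 2^(-4) + 2^(-8) + 2^(-8)
    = 0.125 + 0.125 + 0.0625 + 0.00390625 + 0.00390625
    = 82/256 = 0.3203125
Since 0.3203125 <= 1, Kraft's inequality IS satisfied.
A prefix code with these lengths CAN exist.

Kraft sum = 0.3203125. Satisfied.


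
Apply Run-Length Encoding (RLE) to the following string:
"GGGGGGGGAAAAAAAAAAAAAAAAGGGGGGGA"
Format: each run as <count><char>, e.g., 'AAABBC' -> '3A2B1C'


Scanning runs left to right:
  i=0: run of 'G' x 8 -> '8G'
  i=8: run of 'A' x 16 -> '16A'
  i=24: run of 'G' x 7 -> '7G'
  i=31: run of 'A' x 1 -> '1A'

RLE = 8G16A7G1A


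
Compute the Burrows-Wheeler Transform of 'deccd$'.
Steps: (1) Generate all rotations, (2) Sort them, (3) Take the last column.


Rotations (sorted):
  0: $deccd -> last char: d
  1: ccd$de -> last char: e
  2: cd$dec -> last char: c
  3: d$decc -> last char: c
  4: deccd$ -> last char: $
  5: eccd$d -> last char: d


BWT = decc$d


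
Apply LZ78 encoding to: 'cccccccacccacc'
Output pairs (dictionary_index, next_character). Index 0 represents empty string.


LZ78 encoding steps:
Dictionary: {0: ''}
Step 1: w='' (idx 0), next='c' -> output (0, 'c'), add 'c' as idx 1
Step 2: w='c' (idx 1), next='c' -> output (1, 'c'), add 'cc' as idx 2
Step 3: w='cc' (idx 2), next='c' -> output (2, 'c'), add 'ccc' as idx 3
Step 4: w='c' (idx 1), next='a' -> output (1, 'a'), add 'ca' as idx 4
Step 5: w='ccc' (idx 3), next='a' -> output (3, 'a'), add 'ccca' as idx 5
Step 6: w='cc' (idx 2), end of input -> output (2, '')


Encoded: [(0, 'c'), (1, 'c'), (2, 'c'), (1, 'a'), (3, 'a'), (2, '')]


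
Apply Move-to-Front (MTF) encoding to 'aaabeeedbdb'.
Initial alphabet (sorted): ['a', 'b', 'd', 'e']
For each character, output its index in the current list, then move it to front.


MTF encoding:
'a': index 0 in ['a', 'b', 'd', 'e'] -> ['a', 'b', 'd', 'e']
'a': index 0 in ['a', 'b', 'd', 'e'] -> ['a', 'b', 'd', 'e']
'a': index 0 in ['a', 'b', 'd', 'e'] -> ['a', 'b', 'd', 'e']
'b': index 1 in ['a', 'b', 'd', 'e'] -> ['b', 'a', 'd', 'e']
'e': index 3 in ['b', 'a', 'd', 'e'] -> ['e', 'b', 'a', 'd']
'e': index 0 in ['e', 'b', 'a', 'd'] -> ['e', 'b', 'a', 'd']
'e': index 0 in ['e', 'b', 'a', 'd'] -> ['e', 'b', 'a', 'd']
'd': index 3 in ['e', 'b', 'a', 'd'] -> ['d', 'e', 'b', 'a']
'b': index 2 in ['d', 'e', 'b', 'a'] -> ['b', 'd', 'e', 'a']
'd': index 1 in ['b', 'd', 'e', 'a'] -> ['d', 'b', 'e', 'a']
'b': index 1 in ['d', 'b', 'e', 'a'] -> ['b', 'd', 'e', 'a']


Output: [0, 0, 0, 1, 3, 0, 0, 3, 2, 1, 1]


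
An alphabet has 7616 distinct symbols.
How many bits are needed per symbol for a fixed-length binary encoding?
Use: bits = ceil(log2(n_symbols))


log2(7616) = 12.8948
Bracket: 2^12 = 4096 < 7616 <= 2^13 = 8192
So ceil(log2(7616)) = 13

bits = ceil(log2(7616)) = ceil(12.8948) = 13 bits


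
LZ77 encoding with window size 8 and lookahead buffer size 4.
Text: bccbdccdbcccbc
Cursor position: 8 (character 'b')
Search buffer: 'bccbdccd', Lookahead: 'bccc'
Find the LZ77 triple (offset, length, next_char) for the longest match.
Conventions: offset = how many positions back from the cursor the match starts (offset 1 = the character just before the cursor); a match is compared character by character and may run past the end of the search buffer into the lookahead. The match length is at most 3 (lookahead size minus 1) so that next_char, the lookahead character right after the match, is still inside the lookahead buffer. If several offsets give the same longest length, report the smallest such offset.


Try each offset into the search buffer:
  offset=1 (pos 7, char 'd'): match length 0
  offset=2 (pos 6, char 'c'): match length 0
  offset=3 (pos 5, char 'c'): match length 0
  offset=4 (pos 4, char 'd'): match length 0
  offset=5 (pos 3, char 'b'): match length 1
  offset=6 (pos 2, char 'c'): match length 0
  offset=7 (pos 1, char 'c'): match length 0
  offset=8 (pos 0, char 'b'): match length 3
Longest match has length 3 at offset 8.
next_char = character at position 8 + 3 = 11 -> 'c'

Best match: offset=8, length=3 (matching 'bcc' starting at position 0)
LZ77 triple: (8, 3, 'c')


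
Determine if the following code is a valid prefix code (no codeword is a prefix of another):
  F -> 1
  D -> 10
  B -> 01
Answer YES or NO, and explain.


Checking each pair (does one codeword prefix another?):
  F='1' vs D='10': prefix -- VIOLATION

NO -- this is NOT a valid prefix code. F (1) is a prefix of D (10).


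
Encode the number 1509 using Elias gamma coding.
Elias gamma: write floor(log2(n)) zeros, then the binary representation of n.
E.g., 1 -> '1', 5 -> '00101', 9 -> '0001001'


num_bits = floor(log2(1509)) + 1 = 11
leading_zeros = num_bits - 1 = 10
binary(1509) = 10111100101

Elias gamma(1509) = '0000000000' + '10111100101' = 000000000010111100101 (21 bits)


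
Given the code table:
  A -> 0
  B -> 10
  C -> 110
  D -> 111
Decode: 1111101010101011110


Decoding:
111 -> D
110 -> C
10 -> B
10 -> B
10 -> B
10 -> B
111 -> D
10 -> B


Result: DCBBBBDB


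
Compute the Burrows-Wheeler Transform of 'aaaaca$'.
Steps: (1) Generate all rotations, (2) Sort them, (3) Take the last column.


Rotations (sorted):
  0: $aaaaca -> last char: a
  1: a$aaaac -> last char: c
  2: aaaaca$ -> last char: $
  3: aaaca$a -> last char: a
  4: aaca$aa -> last char: a
  5: aca$aaa -> last char: a
  6: ca$aaaa -> last char: a


BWT = ac$aaaa


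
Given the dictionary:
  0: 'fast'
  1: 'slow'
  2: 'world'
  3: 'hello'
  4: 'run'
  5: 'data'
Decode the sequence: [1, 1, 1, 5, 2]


Look up each index in the dictionary:
  1 -> 'slow'
  1 -> 'slow'
  1 -> 'slow'
  5 -> 'data'
  2 -> 'world'

Decoded: "slow slow slow data world"


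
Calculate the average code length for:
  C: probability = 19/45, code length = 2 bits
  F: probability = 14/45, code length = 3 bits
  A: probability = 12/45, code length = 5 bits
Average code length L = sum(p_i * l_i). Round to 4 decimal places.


Weighted contributions p_i * l_i:
  C: (19/45) * 2 = 38/45
  F: (14/45) * 3 = 42/45
  A: (12/45) * 5 = 60/45
Sum = (38 + 42 + 60)/45 = 140/45

L = 140/45 = 3.1111 bits/symbol


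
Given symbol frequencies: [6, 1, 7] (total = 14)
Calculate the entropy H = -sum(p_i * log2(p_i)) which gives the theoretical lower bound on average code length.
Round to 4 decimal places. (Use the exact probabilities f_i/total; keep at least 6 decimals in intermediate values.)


Per-symbol terms -p_i * log2(p_i) with p_i = f_i/14:
  p = 6/14 = 0.428571: log2(p) = -1.222392, -p*log2(p) = 0.523882
  p = 1/14 = 0.071429: log2(p) = -3.807355, -p*log2(p) = 0.271954
  p = 7/14 = 0.500000: log2(p) = -1.000000, -p*log2(p) = 0.500000
H = 0.523882 + 0.271954 + 0.500000 = 1.295836

H = 1.2958 bits/symbol


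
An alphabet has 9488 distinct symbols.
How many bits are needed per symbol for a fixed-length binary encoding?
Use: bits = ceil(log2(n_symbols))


log2(9488) = 13.2119
Bracket: 2^13 = 8192 < 9488 <= 2^14 = 16384
So ceil(log2(9488)) = 14

bits = ceil(log2(9488)) = ceil(13.2119) = 14 bits


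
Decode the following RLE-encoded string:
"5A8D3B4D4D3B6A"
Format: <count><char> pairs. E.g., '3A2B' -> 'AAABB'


Expanding each <count><char> pair:
  5A -> 'AAAAA'
  8D -> 'DDDDDDDD'
  3B -> 'BBB'
  4D -> 'DDDD'
  4D -> 'DDDD'
  3B -> 'BBB'
  6A -> 'AAAAAA'

Decoded = AAAAADDDDDDDDBBBDDDDDDDDBBBAAAAAA


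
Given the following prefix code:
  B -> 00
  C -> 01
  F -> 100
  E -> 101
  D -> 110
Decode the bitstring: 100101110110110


Decoding step by step:
Bits 100 -> F
Bits 101 -> E
Bits 110 -> D
Bits 110 -> D
Bits 110 -> D


Decoded message: FEDDD


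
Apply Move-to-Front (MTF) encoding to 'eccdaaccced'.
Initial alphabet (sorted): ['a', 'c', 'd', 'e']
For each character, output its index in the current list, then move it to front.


MTF encoding:
'e': index 3 in ['a', 'c', 'd', 'e'] -> ['e', 'a', 'c', 'd']
'c': index 2 in ['e', 'a', 'c', 'd'] -> ['c', 'e', 'a', 'd']
'c': index 0 in ['c', 'e', 'a', 'd'] -> ['c', 'e', 'a', 'd']
'd': index 3 in ['c', 'e', 'a', 'd'] -> ['d', 'c', 'e', 'a']
'a': index 3 in ['d', 'c', 'e', 'a'] -> ['a', 'd', 'c', 'e']
'a': index 0 in ['a', 'd', 'c', 'e'] -> ['a', 'd', 'c', 'e']
'c': index 2 in ['a', 'd', 'c', 'e'] -> ['c', 'a', 'd', 'e']
'c': index 0 in ['c', 'a', 'd', 'e'] -> ['c', 'a', 'd', 'e']
'c': index 0 in ['c', 'a', 'd', 'e'] -> ['c', 'a', 'd', 'e']
'e': index 3 in ['c', 'a', 'd', 'e'] -> ['e', 'c', 'a', 'd']
'd': index 3 in ['e', 'c', 'a', 'd'] -> ['d', 'e', 'c', 'a']


Output: [3, 2, 0, 3, 3, 0, 2, 0, 0, 3, 3]


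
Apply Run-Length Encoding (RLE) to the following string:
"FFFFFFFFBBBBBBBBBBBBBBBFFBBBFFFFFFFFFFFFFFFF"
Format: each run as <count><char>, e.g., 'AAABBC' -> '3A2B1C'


Scanning runs left to right:
  i=0: run of 'F' x 8 -> '8F'
  i=8: run of 'B' x 15 -> '15B'
  i=23: run of 'F' x 2 -> '2F'
  i=25: run of 'B' x 3 -> '3B'
  i=28: run of 'F' x 16 -> '16F'

RLE = 8F15B2F3B16F


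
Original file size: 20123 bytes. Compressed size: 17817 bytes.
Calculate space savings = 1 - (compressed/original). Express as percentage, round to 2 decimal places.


ratio = compressed/original = 17817/20123 = 0.885405
savings = 1 - ratio = 1 - 0.885405 = 0.114595
as a percentage: 0.114595 * 100 = 11.46%

Space savings = 1 - 17817/20123 = 11.46%


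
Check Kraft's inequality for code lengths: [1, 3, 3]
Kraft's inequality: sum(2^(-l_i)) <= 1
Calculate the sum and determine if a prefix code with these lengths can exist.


Sum = 2^(-1) + 2^(-3) + 2^(-3)
    = 0.5 + 0.125 + 0.125
    = 6/8 = 0.75
Since 0.75 <= 1, Kraft's inequality IS satisfied.
A prefix code with these lengths CAN exist.

Kraft sum = 0.75. Satisfied.


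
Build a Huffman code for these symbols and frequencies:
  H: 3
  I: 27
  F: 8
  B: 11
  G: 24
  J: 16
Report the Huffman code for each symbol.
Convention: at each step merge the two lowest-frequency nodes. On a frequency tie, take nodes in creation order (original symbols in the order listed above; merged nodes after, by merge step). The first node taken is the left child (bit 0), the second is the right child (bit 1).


Huffman tree construction:
Step 1: Merge H(3) + F(8) = 11
Step 2: Merge B(11) + (H+F)(11) = 22
Step 3: Merge J(16) + (B+(H+F))(22) = 38
Step 4: Merge G(24) + I(27) = 51
Step 5: Merge (J+(B+(H+F)))(38) + (G+I)(51) = 89
Read each symbol's code off the tree from the root (left child = 0, right child = 1).

Codes:
  H: 0110 (length 4)
  I: 11 (length 2)
  F: 0111 (length 4)
  B: 010 (length 3)
  G: 10 (length 2)
  J: 00 (length 2)
Average code length: 211/89 = 2.3708 bits/symbol


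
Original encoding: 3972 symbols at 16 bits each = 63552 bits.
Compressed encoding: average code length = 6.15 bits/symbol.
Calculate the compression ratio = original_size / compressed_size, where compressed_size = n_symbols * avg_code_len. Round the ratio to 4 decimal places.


original_size = n_symbols * orig_bits = 3972 * 16 = 63552 bits
compressed_size = n_symbols * avg_code_len = 3972 * 6.15 = 24427.8 bits
ratio = original_size / compressed_size = 63552 / 24427.8 = 2.6016

Compression ratio = 2.6016


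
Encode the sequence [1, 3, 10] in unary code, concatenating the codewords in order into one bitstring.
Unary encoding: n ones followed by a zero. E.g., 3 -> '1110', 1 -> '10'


Encode each number as n ones followed by a terminating 0:
  1 -> 10 (2 bits)
  3 -> 1110 (4 bits)
  10 -> 11111111110 (11 bits)
Total length = 2 + 4 + 11 = 17 bits.

Unary([1, 3, 10]) = 10111011111111110 (17 bits)


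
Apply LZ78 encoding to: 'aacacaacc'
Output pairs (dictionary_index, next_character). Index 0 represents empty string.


LZ78 encoding steps:
Dictionary: {0: ''}
Step 1: w='' (idx 0), next='a' -> output (0, 'a'), add 'a' as idx 1
Step 2: w='a' (idx 1), next='c' -> output (1, 'c'), add 'ac' as idx 2
Step 3: w='ac' (idx 2), next='a' -> output (2, 'a'), add 'aca' as idx 3
Step 4: w='ac' (idx 2), next='c' -> output (2, 'c'), add 'acc' as idx 4


Encoded: [(0, 'a'), (1, 'c'), (2, 'a'), (2, 'c')]


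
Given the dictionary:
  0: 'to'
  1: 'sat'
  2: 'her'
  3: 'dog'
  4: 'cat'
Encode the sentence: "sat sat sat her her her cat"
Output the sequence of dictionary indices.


Look up each word in the dictionary:
  'sat' -> 1
  'sat' -> 1
  'sat' -> 1
  'her' -> 2
  'her' -> 2
  'her' -> 2
  'cat' -> 4

Encoded: [1, 1, 1, 2, 2, 2, 4]


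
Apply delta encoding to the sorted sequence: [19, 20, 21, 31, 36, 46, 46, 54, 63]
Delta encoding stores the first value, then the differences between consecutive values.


First value: 19
Deltas:
  20 - 19 = 1
  21 - 20 = 1
  31 - 21 = 10
  36 - 31 = 5
  46 - 36 = 10
  46 - 46 = 0
  54 - 46 = 8
  63 - 54 = 9


Delta encoded: [19, 1, 1, 10, 5, 10, 0, 8, 9]


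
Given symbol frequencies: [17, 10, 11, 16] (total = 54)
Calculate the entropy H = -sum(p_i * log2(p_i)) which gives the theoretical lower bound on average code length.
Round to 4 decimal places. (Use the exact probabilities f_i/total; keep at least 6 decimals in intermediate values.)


Per-symbol terms -p_i * log2(p_i) with p_i = f_i/54:
  p = 17/54 = 0.314815: log2(p) = -1.667425, -p*log2(p) = 0.524930
  p = 10/54 = 0.185185: log2(p) = -2.432959, -p*log2(p) = 0.450548
  p = 11/54 = 0.203704: log2(p) = -2.295456, -p*log2(p) = 0.467593
  p = 16/54 = 0.296296: log2(p) = -1.754888, -p*log2(p) = 0.519967
H = 0.524930 + 0.450548 + 0.467593 + 0.519967 = 1.963038

H = 1.963 bits/symbol


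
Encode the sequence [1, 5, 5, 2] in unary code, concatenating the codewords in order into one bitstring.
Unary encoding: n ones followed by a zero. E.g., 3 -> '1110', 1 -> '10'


Encode each number as n ones followed by a terminating 0:
  1 -> 10 (2 bits)
  5 -> 111110 (6 bits)
  5 -> 111110 (6 bits)
  2 -> 110 (3 bits)
Total length = 2 + 6 + 6 + 3 = 17 bits.

Unary([1, 5, 5, 2]) = 10111110111110110 (17 bits)


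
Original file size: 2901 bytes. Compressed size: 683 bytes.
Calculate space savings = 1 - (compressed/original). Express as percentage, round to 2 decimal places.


ratio = compressed/original = 683/2901 = 0.235436
savings = 1 - ratio = 1 - 0.235436 = 0.764564
as a percentage: 0.764564 * 100 = 76.46%

Space savings = 1 - 683/2901 = 76.46%


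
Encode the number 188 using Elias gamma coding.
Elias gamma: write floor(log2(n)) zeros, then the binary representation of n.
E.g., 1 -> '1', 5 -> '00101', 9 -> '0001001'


num_bits = floor(log2(188)) + 1 = 8
leading_zeros = num_bits - 1 = 7
binary(188) = 10111100

Elias gamma(188) = '0000000' + '10111100' = 000000010111100 (15 bits)


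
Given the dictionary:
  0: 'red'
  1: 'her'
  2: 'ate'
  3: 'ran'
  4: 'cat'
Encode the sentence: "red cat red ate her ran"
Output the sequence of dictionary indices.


Look up each word in the dictionary:
  'red' -> 0
  'cat' -> 4
  'red' -> 0
  'ate' -> 2
  'her' -> 1
  'ran' -> 3

Encoded: [0, 4, 0, 2, 1, 3]


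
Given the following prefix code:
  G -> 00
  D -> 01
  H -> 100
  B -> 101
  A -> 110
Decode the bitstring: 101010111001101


Decoding step by step:
Bits 101 -> B
Bits 01 -> D
Bits 01 -> D
Bits 110 -> A
Bits 01 -> D
Bits 101 -> B


Decoded message: BDDADB


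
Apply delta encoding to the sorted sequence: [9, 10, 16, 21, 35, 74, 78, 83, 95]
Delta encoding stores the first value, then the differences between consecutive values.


First value: 9
Deltas:
  10 - 9 = 1
  16 - 10 = 6
  21 - 16 = 5
  35 - 21 = 14
  74 - 35 = 39
  78 - 74 = 4
  83 - 78 = 5
  95 - 83 = 12


Delta encoded: [9, 1, 6, 5, 14, 39, 4, 5, 12]


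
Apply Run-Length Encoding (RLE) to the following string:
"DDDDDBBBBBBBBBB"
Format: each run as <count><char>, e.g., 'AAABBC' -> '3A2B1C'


Scanning runs left to right:
  i=0: run of 'D' x 5 -> '5D'
  i=5: run of 'B' x 10 -> '10B'

RLE = 5D10B


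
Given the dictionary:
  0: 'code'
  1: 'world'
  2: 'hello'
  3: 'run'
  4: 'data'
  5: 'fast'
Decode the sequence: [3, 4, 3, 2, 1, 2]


Look up each index in the dictionary:
  3 -> 'run'
  4 -> 'data'
  3 -> 'run'
  2 -> 'hello'
  1 -> 'world'
  2 -> 'hello'

Decoded: "run data run hello world hello"


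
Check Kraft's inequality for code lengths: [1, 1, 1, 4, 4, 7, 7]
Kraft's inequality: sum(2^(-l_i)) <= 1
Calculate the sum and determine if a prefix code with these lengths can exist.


Sum = 2^(-1) + 2^(-1) + 2^(-1) + 2^(-4) + 2^(-4) + 2^(-7) + 2^(-7)
    = 0.5 + 0.5 + 0.5 + 0.0625 + 0.0625 + 0.0078125 + 0.0078125
    = 210/128 = 1.640625
Since 1.640625 > 1, Kraft's inequality is NOT satisfied.
A prefix code with these lengths CANNOT exist.

Kraft sum = 1.640625. Not satisfied.


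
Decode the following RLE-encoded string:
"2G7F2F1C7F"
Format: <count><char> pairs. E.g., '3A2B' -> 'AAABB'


Expanding each <count><char> pair:
  2G -> 'GG'
  7F -> 'FFFFFFF'
  2F -> 'FF'
  1C -> 'C'
  7F -> 'FFFFFFF'

Decoded = GGFFFFFFFFFCFFFFFFF


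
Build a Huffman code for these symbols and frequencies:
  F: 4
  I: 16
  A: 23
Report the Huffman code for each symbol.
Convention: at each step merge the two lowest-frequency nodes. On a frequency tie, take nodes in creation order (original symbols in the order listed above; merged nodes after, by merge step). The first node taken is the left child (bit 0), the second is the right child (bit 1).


Huffman tree construction:
Step 1: Merge F(4) + I(16) = 20
Step 2: Merge (F+I)(20) + A(23) = 43
Read each symbol's code off the tree from the root (left child = 0, right child = 1).

Codes:
  F: 00 (length 2)
  I: 01 (length 2)
  A: 1 (length 1)
Average code length: 63/43 = 1.4651 bits/symbol


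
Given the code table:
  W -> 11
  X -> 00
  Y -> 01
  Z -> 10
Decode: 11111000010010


Decoding:
11 -> W
11 -> W
10 -> Z
00 -> X
01 -> Y
00 -> X
10 -> Z


Result: WWZXYXZ


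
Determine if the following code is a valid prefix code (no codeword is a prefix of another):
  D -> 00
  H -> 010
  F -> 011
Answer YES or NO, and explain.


Checking each pair (does one codeword prefix another?):
  D='00' vs H='010': no prefix
  D='00' vs F='011': no prefix
  H='010' vs D='00': no prefix
  H='010' vs F='011': no prefix
  F='011' vs D='00': no prefix
  F='011' vs H='010': no prefix
No violation found over all pairs.

YES -- this is a valid prefix code. No codeword is a prefix of any other codeword.


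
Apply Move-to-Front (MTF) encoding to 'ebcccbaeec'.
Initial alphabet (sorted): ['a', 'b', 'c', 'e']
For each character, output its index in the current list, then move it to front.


MTF encoding:
'e': index 3 in ['a', 'b', 'c', 'e'] -> ['e', 'a', 'b', 'c']
'b': index 2 in ['e', 'a', 'b', 'c'] -> ['b', 'e', 'a', 'c']
'c': index 3 in ['b', 'e', 'a', 'c'] -> ['c', 'b', 'e', 'a']
'c': index 0 in ['c', 'b', 'e', 'a'] -> ['c', 'b', 'e', 'a']
'c': index 0 in ['c', 'b', 'e', 'a'] -> ['c', 'b', 'e', 'a']
'b': index 1 in ['c', 'b', 'e', 'a'] -> ['b', 'c', 'e', 'a']
'a': index 3 in ['b', 'c', 'e', 'a'] -> ['a', 'b', 'c', 'e']
'e': index 3 in ['a', 'b', 'c', 'e'] -> ['e', 'a', 'b', 'c']
'e': index 0 in ['e', 'a', 'b', 'c'] -> ['e', 'a', 'b', 'c']
'c': index 3 in ['e', 'a', 'b', 'c'] -> ['c', 'e', 'a', 'b']


Output: [3, 2, 3, 0, 0, 1, 3, 3, 0, 3]


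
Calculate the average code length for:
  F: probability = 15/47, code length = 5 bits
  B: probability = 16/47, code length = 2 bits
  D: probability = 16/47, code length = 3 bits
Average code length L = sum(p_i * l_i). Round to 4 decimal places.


Weighted contributions p_i * l_i:
  F: (15/47) * 5 = 75/47
  B: (16/47) * 2 = 32/47
  D: (16/47) * 3 = 48/47
Sum = (75 + 32 + 48)/47 = 155/47

L = 155/47 = 3.2979 bits/symbol


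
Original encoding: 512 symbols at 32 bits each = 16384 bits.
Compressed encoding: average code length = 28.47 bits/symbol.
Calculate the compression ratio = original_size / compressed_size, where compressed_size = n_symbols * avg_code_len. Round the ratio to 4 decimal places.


original_size = n_symbols * orig_bits = 512 * 32 = 16384 bits
compressed_size = n_symbols * avg_code_len = 512 * 28.47 = 14576.64 bits
ratio = original_size / compressed_size = 16384 / 14576.64 = 1.124

Compression ratio = 1.124


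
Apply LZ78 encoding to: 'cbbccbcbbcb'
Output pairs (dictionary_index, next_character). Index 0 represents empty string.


LZ78 encoding steps:
Dictionary: {0: ''}
Step 1: w='' (idx 0), next='c' -> output (0, 'c'), add 'c' as idx 1
Step 2: w='' (idx 0), next='b' -> output (0, 'b'), add 'b' as idx 2
Step 3: w='b' (idx 2), next='c' -> output (2, 'c'), add 'bc' as idx 3
Step 4: w='c' (idx 1), next='b' -> output (1, 'b'), add 'cb' as idx 4
Step 5: w='cb' (idx 4), next='b' -> output (4, 'b'), add 'cbb' as idx 5
Step 6: w='cb' (idx 4), end of input -> output (4, '')


Encoded: [(0, 'c'), (0, 'b'), (2, 'c'), (1, 'b'), (4, 'b'), (4, '')]


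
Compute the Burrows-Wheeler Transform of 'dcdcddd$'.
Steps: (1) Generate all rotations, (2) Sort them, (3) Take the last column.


Rotations (sorted):
  0: $dcdcddd -> last char: d
  1: cdcddd$d -> last char: d
  2: cddd$dcd -> last char: d
  3: d$dcdcdd -> last char: d
  4: dcdcddd$ -> last char: $
  5: dcddd$dc -> last char: c
  6: dd$dcdcd -> last char: d
  7: ddd$dcdc -> last char: c


BWT = dddd$cdc


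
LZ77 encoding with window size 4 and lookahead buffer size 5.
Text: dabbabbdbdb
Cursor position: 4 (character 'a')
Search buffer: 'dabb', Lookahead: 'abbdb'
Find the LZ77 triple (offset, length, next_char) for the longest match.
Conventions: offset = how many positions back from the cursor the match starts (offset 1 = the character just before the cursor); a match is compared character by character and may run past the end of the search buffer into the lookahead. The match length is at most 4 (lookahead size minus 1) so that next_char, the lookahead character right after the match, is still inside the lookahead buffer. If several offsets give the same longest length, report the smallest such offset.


Try each offset into the search buffer:
  offset=1 (pos 3, char 'b'): match length 0
  offset=2 (pos 2, char 'b'): match length 0
  offset=3 (pos 1, char 'a'): match length 3
  offset=4 (pos 0, char 'd'): match length 0
Longest match has length 3 at offset 3.
next_char = character at position 4 + 3 = 7 -> 'd'

Best match: offset=3, length=3 (matching 'abb' starting at position 1)
LZ77 triple: (3, 3, 'd')


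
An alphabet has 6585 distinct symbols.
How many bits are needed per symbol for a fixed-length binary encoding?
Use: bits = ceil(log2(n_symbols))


log2(6585) = 12.685
Bracket: 2^12 = 4096 < 6585 <= 2^13 = 8192
So ceil(log2(6585)) = 13

bits = ceil(log2(6585)) = ceil(12.685) = 13 bits


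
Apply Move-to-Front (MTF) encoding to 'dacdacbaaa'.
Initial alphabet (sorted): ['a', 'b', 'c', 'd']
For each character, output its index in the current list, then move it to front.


MTF encoding:
'd': index 3 in ['a', 'b', 'c', 'd'] -> ['d', 'a', 'b', 'c']
'a': index 1 in ['d', 'a', 'b', 'c'] -> ['a', 'd', 'b', 'c']
'c': index 3 in ['a', 'd', 'b', 'c'] -> ['c', 'a', 'd', 'b']
'd': index 2 in ['c', 'a', 'd', 'b'] -> ['d', 'c', 'a', 'b']
'a': index 2 in ['d', 'c', 'a', 'b'] -> ['a', 'd', 'c', 'b']
'c': index 2 in ['a', 'd', 'c', 'b'] -> ['c', 'a', 'd', 'b']
'b': index 3 in ['c', 'a', 'd', 'b'] -> ['b', 'c', 'a', 'd']
'a': index 2 in ['b', 'c', 'a', 'd'] -> ['a', 'b', 'c', 'd']
'a': index 0 in ['a', 'b', 'c', 'd'] -> ['a', 'b', 'c', 'd']
'a': index 0 in ['a', 'b', 'c', 'd'] -> ['a', 'b', 'c', 'd']


Output: [3, 1, 3, 2, 2, 2, 3, 2, 0, 0]


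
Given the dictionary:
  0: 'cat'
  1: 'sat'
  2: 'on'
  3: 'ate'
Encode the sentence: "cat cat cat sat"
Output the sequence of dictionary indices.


Look up each word in the dictionary:
  'cat' -> 0
  'cat' -> 0
  'cat' -> 0
  'sat' -> 1

Encoded: [0, 0, 0, 1]


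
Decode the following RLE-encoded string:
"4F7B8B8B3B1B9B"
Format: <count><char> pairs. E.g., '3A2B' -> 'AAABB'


Expanding each <count><char> pair:
  4F -> 'FFFF'
  7B -> 'BBBBBBB'
  8B -> 'BBBBBBBB'
  8B -> 'BBBBBBBB'
  3B -> 'BBB'
  1B -> 'B'
  9B -> 'BBBBBBBBB'

Decoded = FFFFBBBBBBBBBBBBBBBBBBBBBBBBBBBBBBBBBBBB


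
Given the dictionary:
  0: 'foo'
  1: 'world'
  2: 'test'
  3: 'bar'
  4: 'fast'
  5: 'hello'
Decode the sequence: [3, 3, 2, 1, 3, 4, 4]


Look up each index in the dictionary:
  3 -> 'bar'
  3 -> 'bar'
  2 -> 'test'
  1 -> 'world'
  3 -> 'bar'
  4 -> 'fast'
  4 -> 'fast'

Decoded: "bar bar test world bar fast fast"


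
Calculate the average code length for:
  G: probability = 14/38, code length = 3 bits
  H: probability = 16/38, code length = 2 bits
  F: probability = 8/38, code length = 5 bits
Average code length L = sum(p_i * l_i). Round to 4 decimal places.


Weighted contributions p_i * l_i:
  G: (14/38) * 3 = 42/38
  H: (16/38) * 2 = 32/38
  F: (8/38) * 5 = 40/38
Sum = (42 + 32 + 40)/38 = 114/38

L = 114/38 = 3.0000 bits/symbol


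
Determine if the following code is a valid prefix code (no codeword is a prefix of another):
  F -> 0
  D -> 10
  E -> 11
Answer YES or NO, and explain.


Checking each pair (does one codeword prefix another?):
  F='0' vs D='10': no prefix
  F='0' vs E='11': no prefix
  D='10' vs F='0': no prefix
  D='10' vs E='11': no prefix
  E='11' vs F='0': no prefix
  E='11' vs D='10': no prefix
No violation found over all pairs.

YES -- this is a valid prefix code. No codeword is a prefix of any other codeword.


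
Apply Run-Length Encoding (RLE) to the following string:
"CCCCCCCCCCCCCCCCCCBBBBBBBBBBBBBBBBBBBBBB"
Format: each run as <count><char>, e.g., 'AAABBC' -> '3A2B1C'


Scanning runs left to right:
  i=0: run of 'C' x 18 -> '18C'
  i=18: run of 'B' x 22 -> '22B'

RLE = 18C22B


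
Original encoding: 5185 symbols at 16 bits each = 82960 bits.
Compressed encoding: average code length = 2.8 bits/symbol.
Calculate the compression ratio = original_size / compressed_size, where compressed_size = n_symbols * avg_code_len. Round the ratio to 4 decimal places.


original_size = n_symbols * orig_bits = 5185 * 16 = 82960 bits
compressed_size = n_symbols * avg_code_len = 5185 * 2.8 = 14518.0 bits
ratio = original_size / compressed_size = 82960 / 14518.0 = 5.7143

Compression ratio = 5.7143


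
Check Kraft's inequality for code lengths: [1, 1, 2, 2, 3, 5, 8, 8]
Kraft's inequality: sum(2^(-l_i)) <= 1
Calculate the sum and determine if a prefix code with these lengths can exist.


Sum = 2^(-1) + 2^(-1) + 2^(-2) + 2^(-2) + 2^(-3) + 2^(-5) + 2^(-8) + 2^(-8)
    = 0.5 + 0.5 + 0.25 + 0.25 + 0.125 + 0.03125 + 0.00390625 + 0.00390625
    = 426/256 = 1.6640625
Since 1.6640625 > 1, Kraft's inequality is NOT satisfied.
A prefix code with these lengths CANNOT exist.

Kraft sum = 1.6640625. Not satisfied.


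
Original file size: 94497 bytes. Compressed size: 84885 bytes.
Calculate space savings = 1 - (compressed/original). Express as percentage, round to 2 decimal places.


ratio = compressed/original = 84885/94497 = 0.898282
savings = 1 - ratio = 1 - 0.898282 = 0.101718
as a percentage: 0.101718 * 100 = 10.17%

Space savings = 1 - 84885/94497 = 10.17%


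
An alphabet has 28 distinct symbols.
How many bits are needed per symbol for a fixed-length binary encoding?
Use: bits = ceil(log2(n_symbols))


log2(28) = 4.8074
Bracket: 2^4 = 16 < 28 <= 2^5 = 32
So ceil(log2(28)) = 5

bits = ceil(log2(28)) = ceil(4.8074) = 5 bits


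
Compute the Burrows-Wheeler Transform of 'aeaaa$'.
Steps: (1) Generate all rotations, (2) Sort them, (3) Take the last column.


Rotations (sorted):
  0: $aeaaa -> last char: a
  1: a$aeaa -> last char: a
  2: aa$aea -> last char: a
  3: aaa$ae -> last char: e
  4: aeaaa$ -> last char: $
  5: eaaa$a -> last char: a


BWT = aaae$a


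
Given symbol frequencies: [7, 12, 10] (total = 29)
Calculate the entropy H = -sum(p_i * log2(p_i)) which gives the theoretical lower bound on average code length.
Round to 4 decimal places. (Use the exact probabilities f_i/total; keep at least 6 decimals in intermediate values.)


Per-symbol terms -p_i * log2(p_i) with p_i = f_i/29:
  p = 7/29 = 0.241379: log2(p) = -2.050626, -p*log2(p) = 0.494979
  p = 12/29 = 0.413793: log2(p) = -1.273018, -p*log2(p) = 0.526766
  p = 10/29 = 0.344828: log2(p) = -1.536053, -p*log2(p) = 0.529673
H = 0.494979 + 0.526766 + 0.529673 = 1.551418

H = 1.5514 bits/symbol


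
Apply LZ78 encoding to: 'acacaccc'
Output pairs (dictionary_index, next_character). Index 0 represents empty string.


LZ78 encoding steps:
Dictionary: {0: ''}
Step 1: w='' (idx 0), next='a' -> output (0, 'a'), add 'a' as idx 1
Step 2: w='' (idx 0), next='c' -> output (0, 'c'), add 'c' as idx 2
Step 3: w='a' (idx 1), next='c' -> output (1, 'c'), add 'ac' as idx 3
Step 4: w='ac' (idx 3), next='c' -> output (3, 'c'), add 'acc' as idx 4
Step 5: w='c' (idx 2), end of input -> output (2, '')


Encoded: [(0, 'a'), (0, 'c'), (1, 'c'), (3, 'c'), (2, '')]


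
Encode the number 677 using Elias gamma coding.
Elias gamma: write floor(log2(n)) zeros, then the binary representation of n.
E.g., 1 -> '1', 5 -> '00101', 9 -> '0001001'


num_bits = floor(log2(677)) + 1 = 10
leading_zeros = num_bits - 1 = 9
binary(677) = 1010100101

Elias gamma(677) = '000000000' + '1010100101' = 0000000001010100101 (19 bits)


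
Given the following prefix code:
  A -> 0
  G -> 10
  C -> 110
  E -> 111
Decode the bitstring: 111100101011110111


Decoding step by step:
Bits 111 -> E
Bits 10 -> G
Bits 0 -> A
Bits 10 -> G
Bits 10 -> G
Bits 111 -> E
Bits 10 -> G
Bits 111 -> E


Decoded message: EGAGGEGE


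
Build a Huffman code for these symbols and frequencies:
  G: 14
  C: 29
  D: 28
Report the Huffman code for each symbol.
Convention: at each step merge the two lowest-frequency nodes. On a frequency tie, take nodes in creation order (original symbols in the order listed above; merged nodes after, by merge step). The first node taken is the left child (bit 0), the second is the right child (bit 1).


Huffman tree construction:
Step 1: Merge G(14) + D(28) = 42
Step 2: Merge C(29) + (G+D)(42) = 71
Read each symbol's code off the tree from the root (left child = 0, right child = 1).

Codes:
  G: 10 (length 2)
  C: 0 (length 1)
  D: 11 (length 2)
Average code length: 113/71 = 1.5915 bits/symbol


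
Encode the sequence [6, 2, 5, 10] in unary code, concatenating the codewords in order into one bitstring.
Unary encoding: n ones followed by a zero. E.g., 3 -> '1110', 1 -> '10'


Encode each number as n ones followed by a terminating 0:
  6 -> 1111110 (7 bits)
  2 -> 110 (3 bits)
  5 -> 111110 (6 bits)
  10 -> 11111111110 (11 bits)
Total length = 7 + 3 + 6 + 11 = 27 bits.

Unary([6, 2, 5, 10]) = 111111011011111011111111110 (27 bits)


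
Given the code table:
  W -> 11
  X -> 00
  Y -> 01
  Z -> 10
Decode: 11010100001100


Decoding:
11 -> W
01 -> Y
01 -> Y
00 -> X
00 -> X
11 -> W
00 -> X


Result: WYYXXWX


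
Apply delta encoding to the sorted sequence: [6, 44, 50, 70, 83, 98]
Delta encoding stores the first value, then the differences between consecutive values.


First value: 6
Deltas:
  44 - 6 = 38
  50 - 44 = 6
  70 - 50 = 20
  83 - 70 = 13
  98 - 83 = 15


Delta encoded: [6, 38, 6, 20, 13, 15]


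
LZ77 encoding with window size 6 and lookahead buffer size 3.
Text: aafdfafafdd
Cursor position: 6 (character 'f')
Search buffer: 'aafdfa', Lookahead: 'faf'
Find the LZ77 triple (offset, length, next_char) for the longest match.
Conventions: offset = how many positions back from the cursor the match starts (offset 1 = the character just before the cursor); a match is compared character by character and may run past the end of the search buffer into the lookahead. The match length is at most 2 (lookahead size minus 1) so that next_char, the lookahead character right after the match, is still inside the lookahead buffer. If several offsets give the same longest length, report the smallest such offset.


Try each offset into the search buffer:
  offset=1 (pos 5, char 'a'): match length 0
  offset=2 (pos 4, char 'f'): match length 2
  offset=3 (pos 3, char 'd'): match length 0
  offset=4 (pos 2, char 'f'): match length 1
  offset=5 (pos 1, char 'a'): match length 0
  offset=6 (pos 0, char 'a'): match length 0
Longest match has length 2 at offset 2.
next_char = character at position 6 + 2 = 8 -> 'f'

Best match: offset=2, length=2 (matching 'fa' starting at position 4)
LZ77 triple: (2, 2, 'f')


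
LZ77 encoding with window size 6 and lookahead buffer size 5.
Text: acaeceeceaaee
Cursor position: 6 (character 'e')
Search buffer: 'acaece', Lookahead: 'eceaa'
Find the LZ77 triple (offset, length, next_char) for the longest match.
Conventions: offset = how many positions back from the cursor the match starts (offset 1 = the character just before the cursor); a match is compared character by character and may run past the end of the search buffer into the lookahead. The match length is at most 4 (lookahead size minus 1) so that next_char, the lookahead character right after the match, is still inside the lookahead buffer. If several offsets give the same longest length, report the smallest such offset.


Try each offset into the search buffer:
  offset=1 (pos 5, char 'e'): match length 1
  offset=2 (pos 4, char 'c'): match length 0
  offset=3 (pos 3, char 'e'): match length 3
  offset=4 (pos 2, char 'a'): match length 0
  offset=5 (pos 1, char 'c'): match length 0
  offset=6 (pos 0, char 'a'): match length 0
Longest match has length 3 at offset 3.
next_char = character at position 6 + 3 = 9 -> 'a'

Best match: offset=3, length=3 (matching 'ece' starting at position 3)
LZ77 triple: (3, 3, 'a')
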